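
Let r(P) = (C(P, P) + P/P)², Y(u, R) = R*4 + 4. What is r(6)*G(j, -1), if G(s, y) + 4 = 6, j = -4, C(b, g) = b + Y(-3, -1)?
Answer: 98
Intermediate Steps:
Y(u, R) = 4 + 4*R (Y(u, R) = 4*R + 4 = 4 + 4*R)
C(b, g) = b (C(b, g) = b + (4 + 4*(-1)) = b + (4 - 4) = b + 0 = b)
G(s, y) = 2 (G(s, y) = -4 + 6 = 2)
r(P) = (1 + P)² (r(P) = (P + P/P)² = (P + 1)² = (1 + P)²)
r(6)*G(j, -1) = (1 + 6)²*2 = 7²*2 = 49*2 = 98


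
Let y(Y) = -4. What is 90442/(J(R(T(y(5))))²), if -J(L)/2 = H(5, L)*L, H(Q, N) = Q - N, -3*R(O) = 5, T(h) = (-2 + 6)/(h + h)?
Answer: 3662901/20000 ≈ 183.15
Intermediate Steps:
T(h) = 2/h (T(h) = 4/((2*h)) = 4*(1/(2*h)) = 2/h)
R(O) = -5/3 (R(O) = -⅓*5 = -5/3)
J(L) = -2*L*(5 - L) (J(L) = -2*(5 - L)*L = -2*L*(5 - L))
90442/(J(R(T(y(5))))²) = 90442/((2*(-5/3)*(-5 - 5/3))²) = 90442/((2*(-5/3)*(-20/3))²) = 90442/((200/9)²) = 90442/(40000/81) = 90442*(81/40000) = 3662901/20000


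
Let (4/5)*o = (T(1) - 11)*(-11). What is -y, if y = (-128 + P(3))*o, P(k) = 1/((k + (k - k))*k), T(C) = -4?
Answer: 316525/12 ≈ 26377.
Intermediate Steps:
o = 825/4 (o = 5*((-4 - 11)*(-11))/4 = 5*(-15*(-11))/4 = (5/4)*165 = 825/4 ≈ 206.25)
P(k) = k**(-2) (P(k) = 1/((k + 0)*k) = 1/(k*k) = k**(-2))
y = -316525/12 (y = (-128 + 3**(-2))*(825/4) = (-128 + 1/9)*(825/4) = -1151/9*825/4 = -316525/12 ≈ -26377.)
-y = -1*(-316525/12) = 316525/12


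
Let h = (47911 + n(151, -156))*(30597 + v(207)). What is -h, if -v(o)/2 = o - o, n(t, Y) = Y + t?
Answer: -1465779882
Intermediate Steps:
v(o) = 0 (v(o) = -2*(o - o) = -2*0 = 0)
h = 1465779882 (h = (47911 + (-156 + 151))*(30597 + 0) = (47911 - 5)*30597 = 47906*30597 = 1465779882)
-h = -1*1465779882 = -1465779882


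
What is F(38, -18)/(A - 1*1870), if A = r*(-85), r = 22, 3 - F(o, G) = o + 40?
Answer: 15/748 ≈ 0.020053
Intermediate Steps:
F(o, G) = -37 - o (F(o, G) = 3 - (o + 40) = 3 - (40 + o) = 3 + (-40 - o) = -37 - o)
A = -1870 (A = 22*(-85) = -1870)
F(38, -18)/(A - 1*1870) = (-37 - 1*38)/(-1870 - 1*1870) = (-37 - 38)/(-1870 - 1870) = -75/(-3740) = -75*(-1/3740) = 15/748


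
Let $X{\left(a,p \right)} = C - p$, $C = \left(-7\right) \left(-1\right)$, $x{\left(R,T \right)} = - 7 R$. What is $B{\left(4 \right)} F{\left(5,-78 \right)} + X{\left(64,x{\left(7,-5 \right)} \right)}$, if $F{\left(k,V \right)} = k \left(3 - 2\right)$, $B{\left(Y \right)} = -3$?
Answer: $41$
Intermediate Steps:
$F{\left(k,V \right)} = k$ ($F{\left(k,V \right)} = k 1 = k$)
$C = 7$
$X{\left(a,p \right)} = 7 - p$
$B{\left(4 \right)} F{\left(5,-78 \right)} + X{\left(64,x{\left(7,-5 \right)} \right)} = \left(-3\right) 5 - \left(-7 - 49\right) = -15 + \left(7 - -49\right) = -15 + \left(7 + 49\right) = -15 + 56 = 41$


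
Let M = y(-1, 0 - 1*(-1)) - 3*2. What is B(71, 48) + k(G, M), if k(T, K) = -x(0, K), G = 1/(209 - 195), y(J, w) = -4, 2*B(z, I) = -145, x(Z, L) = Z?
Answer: -145/2 ≈ -72.500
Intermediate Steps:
B(z, I) = -145/2 (B(z, I) = (1/2)*(-145) = -145/2)
M = -10 (M = -4 - 3*2 = -4 - 6 = -10)
G = 1/14 ≈ 0.071429
k(T, K) = 0 (k(T, K) = -1*0 = 0)
B(71, 48) + k(G, M) = -145/2 + 0 = -145/2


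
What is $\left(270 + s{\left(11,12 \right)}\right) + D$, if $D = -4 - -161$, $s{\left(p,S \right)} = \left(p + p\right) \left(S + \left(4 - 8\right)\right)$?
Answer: $603$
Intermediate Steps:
$s{\left(p,S \right)} = 2 p \left(-4 + S\right)$ ($s{\left(p,S \right)} = 2 p \left(S + \left(4 - 8\right)\right) = 2 p \left(S - 4\right) = 2 p \left(-4 + S\right)$)
$D = 157$ ($D = -4 + 161 = 157$)
$\left(270 + s{\left(11,12 \right)}\right) + D = \left(270 + 2 \cdot 11 \left(-4 + 12\right)\right) + 157 = \left(270 + 2 \cdot 11 \cdot 8\right) + 157 = \left(270 + 176\right) + 157 = 446 + 157 = 603$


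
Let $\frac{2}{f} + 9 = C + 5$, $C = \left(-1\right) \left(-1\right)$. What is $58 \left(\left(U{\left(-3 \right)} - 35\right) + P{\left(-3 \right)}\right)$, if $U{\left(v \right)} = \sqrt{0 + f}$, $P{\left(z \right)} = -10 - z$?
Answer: $-2436 + \frac{58 i \sqrt{6}}{3} \approx -2436.0 + 47.357 i$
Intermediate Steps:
$C = 1$
$f = - \frac{2}{3}$ ($f = \frac{2}{-9 + \left(1 + 5\right)} = \frac{2}{-9 + 6} = \frac{2}{-3} = 2 \left(- \frac{1}{3}\right) = - \frac{2}{3} \approx -0.66667$)
$U{\left(v \right)} = \frac{i \sqrt{6}}{3}$ ($U{\left(v \right)} = \sqrt{0 - \frac{2}{3}} = \sqrt{- \frac{2}{3}} = \frac{i \sqrt{6}}{3}$)
$58 \left(\left(U{\left(-3 \right)} - 35\right) + P{\left(-3 \right)}\right) = 58 \left(\left(\frac{i \sqrt{6}}{3} - 35\right) - 7\right) = 58 \left(\left(-35 + \frac{i \sqrt{6}}{3}\right) + \left(-10 + 3\right)\right) = 58 \left(\left(-35 + \frac{i \sqrt{6}}{3}\right) - 7\right) = 58 \left(-42 + \frac{i \sqrt{6}}{3}\right) = -2436 + \frac{58 i \sqrt{6}}{3}$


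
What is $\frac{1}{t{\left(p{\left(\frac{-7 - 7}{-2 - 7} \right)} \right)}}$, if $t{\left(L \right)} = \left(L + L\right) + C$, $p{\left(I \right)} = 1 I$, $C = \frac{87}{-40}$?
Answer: $\frac{360}{337} \approx 1.0682$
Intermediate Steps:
$C = - \frac{87}{40}$ ($C = 87 \left(- \frac{1}{40}\right) = - \frac{87}{40} \approx -2.175$)
$p{\left(I \right)} = I$
$t{\left(L \right)} = - \frac{87}{40} + 2 L$ ($t{\left(L \right)} = \left(L + L\right) - \frac{87}{40} = 2 L - \frac{87}{40} = - \frac{87}{40} + 2 L$)
$\frac{1}{t{\left(p{\left(\frac{-7 - 7}{-2 - 7} \right)} \right)}} = \frac{1}{- \frac{87}{40} + 2 \frac{-7 - 7}{-2 - 7}} = \frac{1}{- \frac{87}{40} + 2 \left(- \frac{14}{-9}\right)} = \frac{1}{- \frac{87}{40} + 2 \left(\left(-14\right) \left(- \frac{1}{9}\right)\right)} = \frac{1}{- \frac{87}{40} + 2 \cdot \frac{14}{9}} = \frac{1}{- \frac{87}{40} + \frac{28}{9}} = \frac{1}{\frac{337}{360}} = \frac{360}{337}$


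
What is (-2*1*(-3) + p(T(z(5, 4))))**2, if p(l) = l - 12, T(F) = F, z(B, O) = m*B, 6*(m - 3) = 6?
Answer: 196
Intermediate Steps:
m = 4 (m = 3 + (1/6)*6 = 3 + 1 = 4)
z(B, O) = 4*B
p(l) = -12 + l
(-2*1*(-3) + p(T(z(5, 4))))**2 = (-2*1*(-3) + (-12 + 4*5))**2 = (-2*(-3) + (-12 + 20))**2 = (6 + 8)**2 = 14**2 = 196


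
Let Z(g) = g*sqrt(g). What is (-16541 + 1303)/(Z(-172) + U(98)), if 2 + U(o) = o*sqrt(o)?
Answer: 7619/(1 - 343*sqrt(2) + 172*I*sqrt(43)) ≈ -2.4483 - 5.7044*I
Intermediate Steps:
Z(g) = g**(3/2)
U(o) = -2 + o**(3/2) (U(o) = -2 + o*sqrt(o) = -2 + o**(3/2))
(-16541 + 1303)/(Z(-172) + U(98)) = (-16541 + 1303)/((-172)**(3/2) + (-2 + 98**(3/2))) = -15238/(-344*I*sqrt(43) + (-2 + 686*sqrt(2))) = -15238/(-2 + 686*sqrt(2) - 344*I*sqrt(43))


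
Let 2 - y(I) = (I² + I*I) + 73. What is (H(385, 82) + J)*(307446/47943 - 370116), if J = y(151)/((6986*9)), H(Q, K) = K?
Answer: -15112098170466715/502394697 ≈ -3.0080e+7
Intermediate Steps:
y(I) = -71 - 2*I² (y(I) = 2 - ((I² + I*I) + 73) = 2 - ((I² + I²) + 73) = 2 - (2*I² + 73) = 2 - (73 + 2*I²) = 2 + (-73 - 2*I²) = -71 - 2*I²)
J = -45673/62874 (J = (-71 - 2*151²)/((6986*9)) = (-71 - 2*22801)/62874 = (-71 - 45602)*(1/62874) = -45673*1/62874 = -45673/62874 ≈ -0.72642)
(H(385, 82) + J)*(307446/47943 - 370116) = (82 - 45673/62874)*(307446/47943 - 370116) = 5109995*(307446*(1/47943) - 370116)/62874 = 5109995*(102482/15981 - 370116)/62874 = (5109995/62874)*(-5914721314/15981) = -15112098170466715/502394697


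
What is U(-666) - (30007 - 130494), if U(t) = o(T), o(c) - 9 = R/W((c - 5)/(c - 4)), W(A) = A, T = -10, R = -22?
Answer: 1507132/15 ≈ 1.0048e+5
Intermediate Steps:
o(c) = 9 - 22*(-4 + c)/(-5 + c) (o(c) = 9 - 22*(c - 4)/(c - 5) = 9 - 22*(-4 + c)/(-5 + c))
U(t) = -173/15 (U(t) = (43 - 13*(-10))/(-5 - 10) = (43 + 130)/(-15) = -1/15*173 = -173/15)
U(-666) - (30007 - 130494) = -173/15 - (30007 - 130494) = -173/15 - 1*(-100487) = -173/15 + 100487 = 1507132/15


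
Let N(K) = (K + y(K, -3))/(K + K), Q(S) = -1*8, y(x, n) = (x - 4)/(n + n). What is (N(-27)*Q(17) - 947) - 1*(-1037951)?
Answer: 83997062/81 ≈ 1.0370e+6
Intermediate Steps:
y(x, n) = (-4 + x)/(2*n) (y(x, n) = (-4 + x)/((2*n)) = (-4 + x)*(1/(2*n)) = (-4 + x)/(2*n))
Q(S) = -8
N(K) = (⅔ + 5*K/6)/(2*K) (N(K) = (K + (½)*(-4 + K)/(-3))/(K + K) = (K + (½)*(-⅓)*(-4 + K))/((2*K)) = (K + (⅔ - K/6))*(1/(2*K)) = (⅔ + 5*K/6)*(1/(2*K)) = (⅔ + 5*K/6)/(2*K))
(N(-27)*Q(17) - 947) - 1*(-1037951) = (((1/12)*(4 + 5*(-27))/(-27))*(-8) - 947) - 1*(-1037951) = (((1/12)*(-1/27)*(4 - 135))*(-8) - 947) + 1037951 = (((1/12)*(-1/27)*(-131))*(-8) - 947) + 1037951 = ((131/324)*(-8) - 947) + 1037951 = (-262/81 - 947) + 1037951 = -76969/81 + 1037951 = 83997062/81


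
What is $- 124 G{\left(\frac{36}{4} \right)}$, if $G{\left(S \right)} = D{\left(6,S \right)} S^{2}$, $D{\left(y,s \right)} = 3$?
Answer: $-30132$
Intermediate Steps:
$G{\left(S \right)} = 3 S^{2}$
$- 124 G{\left(\frac{36}{4} \right)} = - 124 \cdot 3 \left(\frac{36}{4}\right)^{2} = - 124 \cdot 3 \left(36 \cdot \frac{1}{4}\right)^{2} = - 124 \cdot 3 \cdot 9^{2} = - 124 \cdot 3 \cdot 81 = \left(-124\right) 243 = -30132$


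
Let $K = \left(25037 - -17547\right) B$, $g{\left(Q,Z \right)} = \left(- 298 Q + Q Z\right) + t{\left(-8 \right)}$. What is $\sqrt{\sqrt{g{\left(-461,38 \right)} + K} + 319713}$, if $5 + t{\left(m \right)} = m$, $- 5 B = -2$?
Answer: $\frac{\sqrt{7992825 + 5 \sqrt{3422015}}}{5} \approx 565.76$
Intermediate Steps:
$B = \frac{2}{5}$ ($B = \left(- \frac{1}{5}\right) \left(-2\right) = \frac{2}{5} \approx 0.4$)
$t{\left(m \right)} = -5 + m$
$g{\left(Q,Z \right)} = -13 - 298 Q + Q Z$ ($g{\left(Q,Z \right)} = \left(- 298 Q + Q Z\right) - 13 = -13 - 298 Q + Q Z$)
$K = \frac{85168}{5}$ ($K = \left(25037 - -17547\right) \frac{2}{5} = \left(25037 + 17547\right) \frac{2}{5} = 42584 \cdot \frac{2}{5} = \frac{85168}{5} \approx 17034.0$)
$\sqrt{\sqrt{g{\left(-461,38 \right)} + K} + 319713} = \sqrt{\sqrt{\left(-13 - -137378 - 17518\right) + \frac{85168}{5}} + 319713} = \sqrt{\sqrt{\left(-13 + 137378 - 17518\right) + \frac{85168}{5}} + 319713} = \sqrt{\sqrt{119847 + \frac{85168}{5}} + 319713} = \sqrt{\sqrt{\frac{684403}{5}} + 319713} = \sqrt{\frac{\sqrt{3422015}}{5} + 319713} = \sqrt{319713 + \frac{\sqrt{3422015}}{5}}$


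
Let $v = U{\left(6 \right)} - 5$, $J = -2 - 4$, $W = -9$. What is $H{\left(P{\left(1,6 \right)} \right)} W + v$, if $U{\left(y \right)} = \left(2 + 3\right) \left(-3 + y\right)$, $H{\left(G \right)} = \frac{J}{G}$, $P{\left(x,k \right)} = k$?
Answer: $19$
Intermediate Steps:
$J = -6$ ($J = -2 - 4 = -6$)
$H{\left(G \right)} = - \frac{6}{G}$
$U{\left(y \right)} = -15 + 5 y$ ($U{\left(y \right)} = 5 \left(-3 + y\right) = -15 + 5 y$)
$v = 10$ ($v = \left(-15 + 5 \cdot 6\right) - 5 = \left(-15 + 30\right) - 5 = 15 - 5 = 10$)
$H{\left(P{\left(1,6 \right)} \right)} W + v = - \frac{6}{6} \left(-9\right) + 10 = \left(-6\right) \frac{1}{6} \left(-9\right) + 10 = \left(-1\right) \left(-9\right) + 10 = 9 + 10 = 19$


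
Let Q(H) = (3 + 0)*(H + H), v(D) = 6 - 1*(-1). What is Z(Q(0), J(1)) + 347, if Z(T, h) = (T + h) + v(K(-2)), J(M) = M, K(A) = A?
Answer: 355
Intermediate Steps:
v(D) = 7 (v(D) = 6 + 1 = 7)
Q(H) = 6*H (Q(H) = 3*(2*H) = 6*H)
Z(T, h) = 7 + T + h (Z(T, h) = (T + h) + 7 = 7 + T + h)
Z(Q(0), J(1)) + 347 = (7 + 6*0 + 1) + 347 = (7 + 0 + 1) + 347 = 8 + 347 = 355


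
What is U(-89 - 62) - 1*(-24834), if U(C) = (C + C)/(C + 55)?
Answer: 1192183/48 ≈ 24837.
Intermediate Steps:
U(C) = 2*C/(55 + C) (U(C) = (2*C)/(55 + C) = 2*C/(55 + C))
U(-89 - 62) - 1*(-24834) = 2*(-89 - 62)/(55 + (-89 - 62)) - 1*(-24834) = 2*(-151)/(55 - 151) + 24834 = 2*(-151)/(-96) + 24834 = 2*(-151)*(-1/96) + 24834 = 151/48 + 24834 = 1192183/48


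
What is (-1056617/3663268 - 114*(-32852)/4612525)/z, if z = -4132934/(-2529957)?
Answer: 1316431162720233159/4107872673894753400 ≈ 0.32047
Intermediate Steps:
z = 4132934/2529957 (z = -4132934*(-1/2529957) = 4132934/2529957 ≈ 1.6336)
(-1056617/3663268 - 114*(-32852)/4612525)/z = (-1056617/3663268 - 114*(-32852)/4612525)/(4132934/2529957) = (-1056617*1/3663268 + 3745128*(1/4612525))*(2529957/4132934) = (-1056617/3663268 + 3745128/4612525)*(2529957/4132934) = (8845735230379/16896915231700)*(2529957/4132934) = 1316431162720233159/4107872673894753400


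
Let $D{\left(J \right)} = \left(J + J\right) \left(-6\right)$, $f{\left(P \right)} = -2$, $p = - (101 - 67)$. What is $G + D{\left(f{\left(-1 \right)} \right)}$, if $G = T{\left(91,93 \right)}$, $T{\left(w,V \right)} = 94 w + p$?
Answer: $8544$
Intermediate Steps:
$p = -34$ ($p = - (101 - 67) = \left(-1\right) 34 = -34$)
$T{\left(w,V \right)} = -34 + 94 w$ ($T{\left(w,V \right)} = 94 w - 34 = -34 + 94 w$)
$D{\left(J \right)} = - 12 J$ ($D{\left(J \right)} = 2 J \left(-6\right) = - 12 J$)
$G = 8520$ ($G = -34 + 94 \cdot 91 = -34 + 8554 = 8520$)
$G + D{\left(f{\left(-1 \right)} \right)} = 8520 - -24 = 8520 + 24 = 8544$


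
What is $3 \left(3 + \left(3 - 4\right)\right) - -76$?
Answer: $82$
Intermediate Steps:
$3 \left(3 + \left(3 - 4\right)\right) - -76 = 3 \left(3 + \left(3 - 4\right)\right) + 76 = 3 \left(3 - 1\right) + 76 = 3 \cdot 2 + 76 = 6 + 76 = 82$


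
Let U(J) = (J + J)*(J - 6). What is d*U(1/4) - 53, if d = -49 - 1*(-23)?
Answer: 87/4 ≈ 21.750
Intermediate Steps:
U(J) = 2*J*(-6 + J) (U(J) = (2*J)*(-6 + J) = 2*J*(-6 + J))
d = -26 (d = -49 + 23 = -26)
d*U(1/4) - 53 = -52*(-6 + 1/4)/4 - 53 = -52*(-6 + ¼)/4 - 53 = -52*(-23)/(4*4) - 53 = -26*(-23/8) - 53 = 299/4 - 53 = 87/4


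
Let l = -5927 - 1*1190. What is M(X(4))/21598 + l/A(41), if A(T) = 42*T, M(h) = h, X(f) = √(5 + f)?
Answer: -38426950/9297939 ≈ -4.1328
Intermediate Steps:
l = -7117 (l = -5927 - 1190 = -7117)
M(X(4))/21598 + l/A(41) = √(5 + 4)/21598 - 7117/(42*41) = √9*(1/21598) - 7117/1722 = 3*(1/21598) - 7117*1/1722 = 3/21598 - 7117/1722 = -38426950/9297939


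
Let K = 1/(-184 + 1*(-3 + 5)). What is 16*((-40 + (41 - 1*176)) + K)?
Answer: -254808/91 ≈ -2800.1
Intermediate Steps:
K = -1/182 (K = 1/(-184 + 1*2) = 1/(-184 + 2) = 1/(-182) = -1/182 ≈ -0.0054945)
16*((-40 + (41 - 1*176)) + K) = 16*((-40 + (41 - 1*176)) - 1/182) = 16*((-40 + (41 - 176)) - 1/182) = 16*((-40 - 135) - 1/182) = 16*(-175 - 1/182) = 16*(-31851/182) = -254808/91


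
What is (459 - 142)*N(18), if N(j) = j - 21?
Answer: -951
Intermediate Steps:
N(j) = -21 + j
(459 - 142)*N(18) = (459 - 142)*(-21 + 18) = 317*(-3) = -951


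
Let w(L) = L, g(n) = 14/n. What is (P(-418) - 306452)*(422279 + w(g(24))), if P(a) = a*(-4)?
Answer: -386107114225/3 ≈ -1.2870e+11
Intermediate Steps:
P(a) = -4*a
(P(-418) - 306452)*(422279 + w(g(24))) = (-4*(-418) - 306452)*(422279 + 14/24) = (1672 - 306452)*(422279 + 14*(1/24)) = -304780*(422279 + 7/12) = -304780*5067355/12 = -386107114225/3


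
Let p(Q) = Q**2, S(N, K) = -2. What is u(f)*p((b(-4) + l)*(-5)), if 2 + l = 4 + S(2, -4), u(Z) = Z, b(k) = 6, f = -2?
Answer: -1800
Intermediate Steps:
l = 0 (l = -2 + (4 - 2) = -2 + 2 = 0)
u(f)*p((b(-4) + l)*(-5)) = -2*25*(6 + 0)**2 = -2*(6*(-5))**2 = -2*(-30)**2 = -2*900 = -1800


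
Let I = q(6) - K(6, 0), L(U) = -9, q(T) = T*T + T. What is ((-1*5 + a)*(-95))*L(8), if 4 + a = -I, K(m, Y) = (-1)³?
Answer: -44460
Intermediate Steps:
q(T) = T + T² (q(T) = T² + T = T + T²)
K(m, Y) = -1
I = 43 (I = 6*(1 + 6) - 1*(-1) = 6*7 + 1 = 42 + 1 = 43)
a = -47 (a = -4 - 1*43 = -4 - 43 = -47)
((-1*5 + a)*(-95))*L(8) = ((-1*5 - 47)*(-95))*(-9) = ((-5 - 47)*(-95))*(-9) = -52*(-95)*(-9) = 4940*(-9) = -44460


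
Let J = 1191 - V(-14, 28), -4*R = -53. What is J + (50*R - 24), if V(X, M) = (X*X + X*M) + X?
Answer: 4079/2 ≈ 2039.5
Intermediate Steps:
R = 53/4 (R = -1/4*(-53) = 53/4 ≈ 13.250)
V(X, M) = X + X**2 + M*X (V(X, M) = (X**2 + M*X) + X = X + X**2 + M*X)
J = 1401 (J = 1191 - (-14)*(1 + 28 - 14) = 1191 - (-14)*15 = 1191 - 1*(-210) = 1191 + 210 = 1401)
J + (50*R - 24) = 1401 + (50*(53/4) - 24) = 1401 + (1325/2 - 24) = 1401 + 1277/2 = 4079/2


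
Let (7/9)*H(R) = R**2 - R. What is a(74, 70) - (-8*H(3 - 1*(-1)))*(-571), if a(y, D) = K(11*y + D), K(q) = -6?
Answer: -493386/7 ≈ -70484.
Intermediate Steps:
a(y, D) = -6
H(R) = -9*R/7 + 9*R**2/7 (H(R) = 9*(R**2 - R)/7 = -9*R/7 + 9*R**2/7)
a(74, 70) - (-8*H(3 - 1*(-1)))*(-571) = -6 - (-72*(3 - 1*(-1))*(-1 + (3 - 1*(-1)))/7)*(-571) = -6 - (-72*(3 + 1)*(-1 + (3 + 1))/7)*(-571) = -6 - (-72*4*(-1 + 4)/7)*(-571) = -6 - (-72*4*3/7)*(-571) = -6 - (-8*108/7)*(-571) = -6 - (-864)*(-571)/7 = -6 - 1*493344/7 = -6 - 493344/7 = -493386/7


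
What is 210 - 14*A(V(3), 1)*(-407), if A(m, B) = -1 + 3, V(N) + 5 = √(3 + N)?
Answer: 11606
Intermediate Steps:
V(N) = -5 + √(3 + N)
A(m, B) = 2
210 - 14*A(V(3), 1)*(-407) = 210 - 14*2*(-407) = 210 - 28*(-407) = 210 + 11396 = 11606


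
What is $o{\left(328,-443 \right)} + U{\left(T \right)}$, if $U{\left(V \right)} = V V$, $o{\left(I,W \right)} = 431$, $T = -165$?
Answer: $27656$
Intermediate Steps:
$U{\left(V \right)} = V^{2}$
$o{\left(328,-443 \right)} + U{\left(T \right)} = 431 + \left(-165\right)^{2} = 431 + 27225 = 27656$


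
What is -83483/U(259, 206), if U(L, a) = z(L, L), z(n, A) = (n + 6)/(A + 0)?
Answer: -21622097/265 ≈ -81593.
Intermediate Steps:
z(n, A) = (6 + n)/A
U(L, a) = (6 + L)/L
-83483/U(259, 206) = -83483*259/(6 + 259) = -83483/((1/259)*265) = -83483/265/259 = -83483*259/265 = -21622097/265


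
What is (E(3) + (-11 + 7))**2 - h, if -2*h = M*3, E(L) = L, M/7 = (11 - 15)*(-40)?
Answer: 1681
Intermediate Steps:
M = 1120 (M = 7*((11 - 15)*(-40)) = 7*(-4*(-40)) = 7*160 = 1120)
h = -1680 (h = -560*3 = -1/2*3360 = -1680)
(E(3) + (-11 + 7))**2 - h = (3 + (-11 + 7))**2 - 1*(-1680) = (3 - 4)**2 + 1680 = (-1)**2 + 1680 = 1 + 1680 = 1681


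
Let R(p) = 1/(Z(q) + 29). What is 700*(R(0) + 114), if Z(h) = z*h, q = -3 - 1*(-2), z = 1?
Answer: 79825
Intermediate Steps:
q = -1 (q = -3 + 2 = -1)
Z(h) = h (Z(h) = 1*h = h)
R(p) = 1/28 (R(p) = 1/(-1 + 29) = 1/28)
700*(R(0) + 114) = 700*(1/28 + 114) = 700*(3193/28) = 79825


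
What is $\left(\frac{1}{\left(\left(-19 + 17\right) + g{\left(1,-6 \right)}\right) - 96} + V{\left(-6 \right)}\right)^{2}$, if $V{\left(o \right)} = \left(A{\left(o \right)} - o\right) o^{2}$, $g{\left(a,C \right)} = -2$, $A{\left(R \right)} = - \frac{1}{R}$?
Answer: $\frac{492795601}{10000} \approx 49280.0$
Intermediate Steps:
$V{\left(o \right)} = o^{2} \left(- o - \frac{1}{o}\right)$ ($V{\left(o \right)} = \left(- \frac{1}{o} - o\right) o^{2} = \left(- o - \frac{1}{o}\right) o^{2} = o^{2} \left(- o - \frac{1}{o}\right)$)
$\left(\frac{1}{\left(\left(-19 + 17\right) + g{\left(1,-6 \right)}\right) - 96} + V{\left(-6 \right)}\right)^{2} = \left(\frac{1}{\left(\left(-19 + 17\right) - 2\right) - 96} - -222\right)^{2} = \left(\frac{1}{\left(-2 - 2\right) - 96} + \left(6 - -216\right)\right)^{2} = \left(\frac{1}{-4 - 96} + \left(6 + 216\right)\right)^{2} = \left(\frac{1}{-100} + 222\right)^{2} = \left(- \frac{1}{100} + 222\right)^{2} = \left(\frac{22199}{100}\right)^{2} = \frac{492795601}{10000}$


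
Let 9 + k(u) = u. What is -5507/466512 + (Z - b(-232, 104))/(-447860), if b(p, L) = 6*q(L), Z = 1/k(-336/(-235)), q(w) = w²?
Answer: 1374201366543/10324726178480 ≈ 0.13310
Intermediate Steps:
k(u) = -9 + u
Z = -235/1779 (Z = 1/(-9 - 336/(-235)) = 1/(-9 - 336*(-1/235)) = 1/(-9 + 336/235) = 1/(-1779/235) = -235/1779 ≈ -0.13210)
b(p, L) = 6*L²
-5507/466512 + (Z - b(-232, 104))/(-447860) = -5507/466512 + (-235/1779 - 6*104²)/(-447860) = -5507*1/466512 + (-235/1779 - 6*10816)*(-1/447860) = -5507/466512 + (-235/1779 - 1*64896)*(-1/447860) = -5507/466512 + (-235/1779 - 64896)*(-1/447860) = -5507/466512 - 115450219/1779*(-1/447860) = -5507/466512 + 115450219/796742940 = 1374201366543/10324726178480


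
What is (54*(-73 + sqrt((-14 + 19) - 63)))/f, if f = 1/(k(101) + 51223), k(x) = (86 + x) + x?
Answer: -203056362 + 2781594*I*sqrt(58) ≈ -2.0306e+8 + 2.1184e+7*I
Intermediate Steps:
k(x) = 86 + 2*x
f = 1/51511 (f = 1/((86 + 2*101) + 51223) = 1/((86 + 202) + 51223) = 1/(288 + 51223) = 1/51511 ≈ 1.9413e-5)
(54*(-73 + sqrt((-14 + 19) - 63)))/f = (54*(-73 + sqrt((-14 + 19) - 63)))/(1/51511) = (54*(-73 + sqrt(5 - 63)))*51511 = (54*(-73 + sqrt(-58)))*51511 = (54*(-73 + I*sqrt(58)))*51511 = (-3942 + 54*I*sqrt(58))*51511 = -203056362 + 2781594*I*sqrt(58)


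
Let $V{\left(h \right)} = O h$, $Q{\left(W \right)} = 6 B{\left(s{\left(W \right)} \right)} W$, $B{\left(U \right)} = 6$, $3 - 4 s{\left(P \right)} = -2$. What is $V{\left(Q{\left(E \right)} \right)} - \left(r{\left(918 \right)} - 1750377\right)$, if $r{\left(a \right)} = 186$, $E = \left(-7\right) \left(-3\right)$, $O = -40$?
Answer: $1719951$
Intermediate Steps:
$s{\left(P \right)} = \frac{5}{4}$ ($s{\left(P \right)} = \frac{3}{4} - - \frac{1}{2} = \frac{3}{4} + \frac{1}{2} = \frac{5}{4}$)
$E = 21$
$Q{\left(W \right)} = 36 W$ ($Q{\left(W \right)} = 6 \cdot 6 W = 36 W$)
$V{\left(h \right)} = - 40 h$
$V{\left(Q{\left(E \right)} \right)} - \left(r{\left(918 \right)} - 1750377\right) = - 40 \cdot 36 \cdot 21 - \left(186 - 1750377\right) = \left(-40\right) 756 - -1750191 = -30240 + 1750191 = 1719951$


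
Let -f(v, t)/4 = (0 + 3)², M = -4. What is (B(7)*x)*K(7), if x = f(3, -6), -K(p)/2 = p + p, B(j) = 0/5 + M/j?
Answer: -576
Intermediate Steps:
B(j) = -4/j (B(j) = 0/5 - 4/j = 0*(⅕) - 4/j = 0 - 4/j = -4/j)
f(v, t) = -36 (f(v, t) = -4*(0 + 3)² = -4*3² = -4*9 = -36)
K(p) = -4*p (K(p) = -2*(p + p) = -4*p)
x = -36
(B(7)*x)*K(7) = (-4/7*(-36))*(-4*7) = (-4*⅐*(-36))*(-28) = -4/7*(-36)*(-28) = (144/7)*(-28) = -576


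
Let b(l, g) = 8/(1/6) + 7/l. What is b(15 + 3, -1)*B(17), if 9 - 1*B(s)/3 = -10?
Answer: 16549/6 ≈ 2758.2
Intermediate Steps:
B(s) = 57 (B(s) = 27 - 3*(-10) = 27 + 30 = 57)
b(l, g) = 48 + 7/l (b(l, g) = 8/(1/6) + 7/l = 8*6 + 7/l = 48 + 7/l)
b(15 + 3, -1)*B(17) = (48 + 7/(15 + 3))*57 = (48 + 7/18)*57 = (871/18)*57 = 16549/6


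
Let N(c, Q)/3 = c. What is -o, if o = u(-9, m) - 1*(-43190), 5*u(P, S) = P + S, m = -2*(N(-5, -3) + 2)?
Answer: -215967/5 ≈ -43193.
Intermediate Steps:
N(c, Q) = 3*c
m = 26 (m = -2*(3*(-5) + 2) = -2*(-15 + 2) = -2*(-13) = 26)
u(P, S) = P/5 + S/5 (u(P, S) = (P + S)/5 = P/5 + S/5)
o = 215967/5 (o = ((1/5)*(-9) + (1/5)*26) - 1*(-43190) = (-9/5 + 26/5) + 43190 = 17/5 + 43190 = 215967/5 ≈ 43193.)
-o = -1*215967/5 = -215967/5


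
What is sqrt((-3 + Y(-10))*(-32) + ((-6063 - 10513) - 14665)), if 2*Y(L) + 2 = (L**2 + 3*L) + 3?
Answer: I*sqrt(32281) ≈ 179.67*I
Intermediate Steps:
Y(L) = 1/2 + L**2/2 + 3*L/2 (Y(L) = -1 + ((L**2 + 3*L) + 3)/2 = -1 + (3 + L**2 + 3*L)/2 = -1 + (3/2 + L**2/2 + 3*L/2) = 1/2 + L**2/2 + 3*L/2)
sqrt((-3 + Y(-10))*(-32) + ((-6063 - 10513) - 14665)) = sqrt((-3 + (1/2 + (1/2)*(-10)**2 + (3/2)*(-10)))*(-32) + ((-6063 - 10513) - 14665)) = sqrt((-3 + (1/2 + (1/2)*100 - 15))*(-32) + (-16576 - 14665)) = sqrt((-3 + (1/2 + 50 - 15))*(-32) - 31241) = sqrt((-3 + 71/2)*(-32) - 31241) = sqrt((65/2)*(-32) - 31241) = sqrt(-1040 - 31241) = sqrt(-32281) = I*sqrt(32281)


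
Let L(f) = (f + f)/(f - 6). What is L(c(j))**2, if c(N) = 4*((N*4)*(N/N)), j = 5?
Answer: 6400/1369 ≈ 4.6749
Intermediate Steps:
c(N) = 16*N (c(N) = 4*((4*N)*1) = 4*(4*N) = 16*N)
L(f) = 2*f/(-6 + f) (L(f) = (2*f)/(-6 + f) = 2*f/(-6 + f))
L(c(j))**2 = (2*(16*5)/(-6 + 16*5))**2 = (2*80/(-6 + 80))**2 = (2*80/74)**2 = (2*80*(1/74))**2 = (80/37)**2 = 6400/1369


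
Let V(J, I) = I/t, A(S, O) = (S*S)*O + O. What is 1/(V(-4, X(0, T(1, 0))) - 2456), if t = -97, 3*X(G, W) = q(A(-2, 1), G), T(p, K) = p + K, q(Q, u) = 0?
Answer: -1/2456 ≈ -0.00040717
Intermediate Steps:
A(S, O) = O + O*S² (A(S, O) = S²*O + O = O*S² + O = O + O*S²)
T(p, K) = K + p
X(G, W) = 0 (X(G, W) = (⅓)*0 = 0)
V(J, I) = -I/97 (V(J, I) = I/(-97) = I*(-1/97) = -I/97)
1/(V(-4, X(0, T(1, 0))) - 2456) = 1/(-1/97*0 - 2456) = 1/(0 - 2456) = 1/(-2456) = -1/2456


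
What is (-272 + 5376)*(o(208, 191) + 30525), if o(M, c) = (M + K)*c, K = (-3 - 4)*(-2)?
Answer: 372219408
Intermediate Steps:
K = 14 (K = -7*(-2) = 14)
o(M, c) = c*(14 + M) (o(M, c) = (M + 14)*c = (14 + M)*c = c*(14 + M))
(-272 + 5376)*(o(208, 191) + 30525) = (-272 + 5376)*(191*(14 + 208) + 30525) = 5104*(191*222 + 30525) = 5104*(42402 + 30525) = 5104*72927 = 372219408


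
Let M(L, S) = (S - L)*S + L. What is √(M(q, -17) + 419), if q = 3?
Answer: √762 ≈ 27.604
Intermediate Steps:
M(L, S) = L + S*(S - L) (M(L, S) = S*(S - L) + L = L + S*(S - L))
√(M(q, -17) + 419) = √((3 + (-17)² - 1*3*(-17)) + 419) = √((3 + 289 + 51) + 419) = √(343 + 419) = √762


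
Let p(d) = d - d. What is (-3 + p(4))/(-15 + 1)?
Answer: 3/14 ≈ 0.21429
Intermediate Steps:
p(d) = 0
(-3 + p(4))/(-15 + 1) = (-3 + 0)/(-15 + 1) = -3/(-14) = -1/14*(-3) = 3/14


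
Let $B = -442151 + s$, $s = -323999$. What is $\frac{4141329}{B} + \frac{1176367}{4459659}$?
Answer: $- \frac{17567641569761}{3416767742850} \approx -5.1416$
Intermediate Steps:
$B = -766150$ ($B = -442151 - 323999 = -766150$)
$\frac{4141329}{B} + \frac{1176367}{4459659} = \frac{4141329}{-766150} + \frac{1176367}{4459659} = 4141329 \left(- \frac{1}{766150}\right) + 1176367 \cdot \frac{1}{4459659} = - \frac{4141329}{766150} + \frac{1176367}{4459659} = - \frac{17567641569761}{3416767742850}$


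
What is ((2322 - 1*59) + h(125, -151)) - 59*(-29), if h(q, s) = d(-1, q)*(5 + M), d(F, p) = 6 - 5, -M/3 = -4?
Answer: 3991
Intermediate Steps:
M = 12 (M = -3*(-4) = 12)
d(F, p) = 1
h(q, s) = 17 (h(q, s) = 1*(5 + 12) = 1*17 = 17)
((2322 - 1*59) + h(125, -151)) - 59*(-29) = ((2322 - 1*59) + 17) - 59*(-29) = ((2322 - 59) + 17) + 1711 = (2263 + 17) + 1711 = 2280 + 1711 = 3991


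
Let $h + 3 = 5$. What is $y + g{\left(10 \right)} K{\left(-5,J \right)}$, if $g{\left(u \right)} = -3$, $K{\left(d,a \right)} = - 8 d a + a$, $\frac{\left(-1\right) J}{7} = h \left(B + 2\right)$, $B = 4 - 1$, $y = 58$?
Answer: $8668$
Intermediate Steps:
$h = 2$ ($h = -3 + 5 = 2$)
$B = 3$ ($B = 4 - 1 = 3$)
$J = -70$ ($J = - 7 \cdot 2 \left(3 + 2\right) = - 7 \cdot 2 \cdot 5 = \left(-7\right) 10 = -70$)
$K{\left(d,a \right)} = a - 8 a d$ ($K{\left(d,a \right)} = - 8 a d + a = a - 8 a d$)
$y + g{\left(10 \right)} K{\left(-5,J \right)} = 58 - 3 \left(- 70 \left(1 - -40\right)\right) = 58 - 3 \left(- 70 \left(1 + 40\right)\right) = 58 - 3 \left(\left(-70\right) 41\right) = 58 - -8610 = 58 + 8610 = 8668$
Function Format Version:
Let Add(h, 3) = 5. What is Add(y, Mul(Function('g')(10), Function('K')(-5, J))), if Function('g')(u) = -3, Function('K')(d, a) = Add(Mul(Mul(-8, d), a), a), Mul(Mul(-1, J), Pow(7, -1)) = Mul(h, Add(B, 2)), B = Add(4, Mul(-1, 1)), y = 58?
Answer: 8668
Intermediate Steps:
h = 2 (h = Add(-3, 5) = 2)
B = 3 (B = Add(4, -1) = 3)
J = -70 (J = Mul(-7, Mul(2, Add(3, 2))) = Mul(-7, Mul(2, 5)) = Mul(-7, 10) = -70)
Function('K')(d, a) = Add(a, Mul(-8, a, d)) (Function('K')(d, a) = Add(Mul(-8, a, d), a) = Add(a, Mul(-8, a, d)))
Add(y, Mul(Function('g')(10), Function('K')(-5, J))) = Add(58, Mul(-3, Mul(-70, Add(1, Mul(-8, -5))))) = Add(58, Mul(-3, Mul(-70, Add(1, 40)))) = Add(58, Mul(-3, Mul(-70, 41))) = Add(58, Mul(-3, -2870)) = Add(58, 8610) = 8668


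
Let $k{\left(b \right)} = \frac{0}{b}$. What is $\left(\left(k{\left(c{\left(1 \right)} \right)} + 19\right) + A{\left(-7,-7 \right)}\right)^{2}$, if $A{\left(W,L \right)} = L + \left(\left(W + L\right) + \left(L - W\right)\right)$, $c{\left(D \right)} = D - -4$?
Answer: $4$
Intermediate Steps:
$c{\left(D \right)} = 4 + D$ ($c{\left(D \right)} = D + 4 = 4 + D$)
$k{\left(b \right)} = 0$
$A{\left(W,L \right)} = 3 L$ ($A{\left(W,L \right)} = L + \left(\left(L + W\right) + \left(L - W\right)\right) = L + 2 L = 3 L$)
$\left(\left(k{\left(c{\left(1 \right)} \right)} + 19\right) + A{\left(-7,-7 \right)}\right)^{2} = \left(\left(0 + 19\right) + 3 \left(-7\right)\right)^{2} = \left(19 - 21\right)^{2} = \left(-2\right)^{2} = 4$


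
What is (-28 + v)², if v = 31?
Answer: 9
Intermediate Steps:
(-28 + v)² = (-28 + 31)² = 3² = 9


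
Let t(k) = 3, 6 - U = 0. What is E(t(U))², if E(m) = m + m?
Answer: 36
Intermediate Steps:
U = 6 (U = 6 - 1*0 = 6 + 0 = 6)
E(m) = 2*m
E(t(U))² = (2*3)² = 6² = 36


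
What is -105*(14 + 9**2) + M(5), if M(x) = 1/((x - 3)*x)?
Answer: -99749/10 ≈ -9974.9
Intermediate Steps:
M(x) = 1/(x*(-3 + x)) (M(x) = 1/((-3 + x)*x) = 1/(x*(-3 + x)))
-105*(14 + 9**2) + M(5) = -105*(14 + 9**2) + 1/(5*(-3 + 5)) = -105*(14 + 81) + (1/5)/2 = -105*95 + (1/5)*(1/2) = -9975 + 1/10 = -99749/10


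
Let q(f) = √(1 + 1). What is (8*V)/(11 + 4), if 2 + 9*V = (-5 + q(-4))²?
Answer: 40/27 - 16*√2/27 ≈ 0.64343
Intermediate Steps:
q(f) = √2
V = -2/9 + (-5 + √2)²/9 ≈ 1.2064
(8*V)/(11 + 4) = (8*(25/9 - 10*√2/9))/(11 + 4) = (200/9 - 80*√2/9)/15 = (200/9 - 80*√2/9)*(1/15) = 40/27 - 16*√2/27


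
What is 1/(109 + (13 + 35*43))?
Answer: 1/1627 ≈ 0.00061463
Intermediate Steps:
1/(109 + (13 + 35*43)) = 1/(109 + (13 + 1505)) = 1/(109 + 1518) = 1/1627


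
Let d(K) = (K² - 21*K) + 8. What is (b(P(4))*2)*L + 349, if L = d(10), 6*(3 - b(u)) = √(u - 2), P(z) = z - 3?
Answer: -263 + 34*I ≈ -263.0 + 34.0*I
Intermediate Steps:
P(z) = -3 + z
b(u) = 3 - √(-2 + u)/6 (b(u) = 3 - √(u - 2)/6 = 3 - √(-2 + u)/6)
d(K) = 8 + K² - 21*K
L = -102 (L = 8 + 10² - 21*10 = 8 + 100 - 210 = -102)
(b(P(4))*2)*L + 349 = ((3 - √(-2 + (-3 + 4))/6)*2)*(-102) + 349 = ((3 - √(-2 + 1)/6)*2)*(-102) + 349 = ((3 - I/6)*2)*(-102) + 349 = (6 - I/3)*(-102) + 349 = (-612 + 34*I) + 349 = -263 + 34*I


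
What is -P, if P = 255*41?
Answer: -10455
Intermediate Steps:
P = 10455
-P = -1*10455 = -10455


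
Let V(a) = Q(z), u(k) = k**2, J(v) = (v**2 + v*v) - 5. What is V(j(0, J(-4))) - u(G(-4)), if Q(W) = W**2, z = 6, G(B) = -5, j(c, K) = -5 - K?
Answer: 11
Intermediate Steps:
J(v) = -5 + 2*v**2 (J(v) = (v**2 + v**2) - 5 = 2*v**2 - 5 = -5 + 2*v**2)
V(a) = 36 (V(a) = 6**2 = 36)
V(j(0, J(-4))) - u(G(-4)) = 36 - 1*(-5)**2 = 36 - 1*25 = 36 - 25 = 11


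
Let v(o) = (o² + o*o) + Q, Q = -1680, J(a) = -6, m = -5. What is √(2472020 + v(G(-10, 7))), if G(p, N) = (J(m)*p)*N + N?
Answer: √2834998 ≈ 1683.7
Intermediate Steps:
G(p, N) = N - 6*N*p (G(p, N) = (-6*p)*N + N = -6*N*p + N = N - 6*N*p)
v(o) = -1680 + 2*o² (v(o) = (o² + o*o) - 1680 = (o² + o²) - 1680 = 2*o² - 1680 = -1680 + 2*o²)
√(2472020 + v(G(-10, 7))) = √(2472020 + (-1680 + 2*(7*(1 - 6*(-10)))²)) = √(2472020 + (-1680 + 2*(7*(1 + 60))²)) = √(2472020 + (-1680 + 2*(7*61)²)) = √(2472020 + (-1680 + 2*427²)) = √(2472020 + (-1680 + 2*182329)) = √(2472020 + (-1680 + 364658)) = √(2472020 + 362978) = √2834998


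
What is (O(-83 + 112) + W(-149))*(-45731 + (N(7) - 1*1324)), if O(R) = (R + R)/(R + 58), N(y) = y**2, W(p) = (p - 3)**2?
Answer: -3258173884/3 ≈ -1.0861e+9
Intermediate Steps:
W(p) = (-3 + p)**2
O(R) = 2*R/(58 + R) (O(R) = (2*R)/(58 + R) = 2*R/(58 + R))
(O(-83 + 112) + W(-149))*(-45731 + (N(7) - 1*1324)) = (2*(-83 + 112)/(58 + (-83 + 112)) + (-3 - 149)**2)*(-45731 + (7**2 - 1*1324)) = (2*29/(58 + 29) + (-152)**2)*(-45731 + (49 - 1324)) = (2*29/87 + 23104)*(-45731 - 1275) = (2*29*(1/87) + 23104)*(-47006) = (2/3 + 23104)*(-47006) = (69314/3)*(-47006) = -3258173884/3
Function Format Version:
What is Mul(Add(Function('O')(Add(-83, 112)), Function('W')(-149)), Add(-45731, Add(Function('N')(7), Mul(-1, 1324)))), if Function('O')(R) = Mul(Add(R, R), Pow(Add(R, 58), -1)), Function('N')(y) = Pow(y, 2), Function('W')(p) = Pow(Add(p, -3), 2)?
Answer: Rational(-3258173884, 3) ≈ -1.0861e+9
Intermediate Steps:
Function('W')(p) = Pow(Add(-3, p), 2)
Function('O')(R) = Mul(2, R, Pow(Add(58, R), -1)) (Function('O')(R) = Mul(Mul(2, R), Pow(Add(58, R), -1)) = Mul(2, R, Pow(Add(58, R), -1)))
Mul(Add(Function('O')(Add(-83, 112)), Function('W')(-149)), Add(-45731, Add(Function('N')(7), Mul(-1, 1324)))) = Mul(Add(Mul(2, Add(-83, 112), Pow(Add(58, Add(-83, 112)), -1)), Pow(Add(-3, -149), 2)), Add(-45731, Add(Pow(7, 2), Mul(-1, 1324)))) = Mul(Add(Mul(2, 29, Pow(Add(58, 29), -1)), Pow(-152, 2)), Add(-45731, Add(49, -1324))) = Mul(Add(Mul(2, 29, Pow(87, -1)), 23104), Add(-45731, -1275)) = Mul(Add(Mul(2, 29, Rational(1, 87)), 23104), -47006) = Mul(Add(Rational(2, 3), 23104), -47006) = Mul(Rational(69314, 3), -47006) = Rational(-3258173884, 3)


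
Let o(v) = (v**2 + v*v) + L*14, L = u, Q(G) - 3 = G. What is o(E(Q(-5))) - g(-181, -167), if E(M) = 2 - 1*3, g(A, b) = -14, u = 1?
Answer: 30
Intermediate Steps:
Q(G) = 3 + G
L = 1
E(M) = -1 (E(M) = 2 - 3 = -1)
o(v) = 14 + 2*v**2 (o(v) = (v**2 + v*v) + 1*14 = (v**2 + v**2) + 14 = 2*v**2 + 14 = 14 + 2*v**2)
o(E(Q(-5))) - g(-181, -167) = (14 + 2*(-1)**2) - 1*(-14) = (14 + 2*1) + 14 = (14 + 2) + 14 = 16 + 14 = 30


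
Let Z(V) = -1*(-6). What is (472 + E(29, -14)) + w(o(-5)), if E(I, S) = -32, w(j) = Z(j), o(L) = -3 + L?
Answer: 446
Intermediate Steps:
Z(V) = 6
w(j) = 6
(472 + E(29, -14)) + w(o(-5)) = (472 - 32) + 6 = 440 + 6 = 446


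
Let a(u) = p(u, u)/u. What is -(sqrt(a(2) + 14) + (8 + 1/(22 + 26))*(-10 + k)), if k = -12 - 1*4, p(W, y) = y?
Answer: 5005/24 - sqrt(15) ≈ 204.67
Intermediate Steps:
a(u) = 1 (a(u) = u/u = 1)
k = -16 (k = -12 - 4 = -16)
-(sqrt(a(2) + 14) + (8 + 1/(22 + 26))*(-10 + k)) = -(sqrt(1 + 14) + (8 + 1/(22 + 26))*(-10 - 16)) = -(sqrt(15) + (8 + 1/48)*(-26)) = -(sqrt(15) + (385/48)*(-26)) = -(sqrt(15) - 5005/24) = -(-5005/24 + sqrt(15)) = 5005/24 - sqrt(15)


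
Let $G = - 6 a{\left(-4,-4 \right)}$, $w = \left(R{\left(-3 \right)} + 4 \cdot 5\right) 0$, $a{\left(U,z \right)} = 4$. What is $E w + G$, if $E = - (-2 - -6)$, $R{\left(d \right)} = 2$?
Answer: $-24$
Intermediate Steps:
$w = 0$ ($w = \left(2 + 4 \cdot 5\right) 0 = \left(2 + 20\right) 0 = 22 \cdot 0 = 0$)
$E = -4$ ($E = - (-2 + 6) = \left(-1\right) 4 = -4$)
$G = -24$ ($G = \left(-6\right) 4 = -24$)
$E w + G = \left(-4\right) 0 - 24 = 0 - 24 = -24$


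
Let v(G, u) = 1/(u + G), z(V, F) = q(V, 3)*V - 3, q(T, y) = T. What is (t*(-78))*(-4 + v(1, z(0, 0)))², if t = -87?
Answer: 274833/2 ≈ 1.3742e+5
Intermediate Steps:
z(V, F) = -3 + V² (z(V, F) = V*V - 3 = V² - 3 = -3 + V²)
v(G, u) = 1/(G + u)
(t*(-78))*(-4 + v(1, z(0, 0)))² = (-87*(-78))*(-4 + 1/(1 + (-3 + 0²)))² = 6786*(-4 + 1/(1 + (-3 + 0)))² = 6786*(-4 + 1/(1 - 3))² = 6786*(-4 + 1/(-2))² = 6786*(-4 - ½)² = 6786*(-9/2)² = 6786*(81/4) = 274833/2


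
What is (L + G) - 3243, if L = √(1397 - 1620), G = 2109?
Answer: -1134 + I*√223 ≈ -1134.0 + 14.933*I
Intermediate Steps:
L = I*√223 (L = √(-223) = I*√223 ≈ 14.933*I)
(L + G) - 3243 = (I*√223 + 2109) - 3243 = (2109 + I*√223) - 3243 = -1134 + I*√223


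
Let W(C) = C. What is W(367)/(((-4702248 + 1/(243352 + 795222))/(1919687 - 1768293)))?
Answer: -57704831081252/4883632514351 ≈ -11.816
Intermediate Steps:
W(367)/(((-4702248 + 1/(243352 + 795222))/(1919687 - 1768293))) = 367/(((-4702248 + 1/(243352 + 795222))/(1919687 - 1768293))) = 367/(((-4702248 + 1/1038574)/151394)) = 367/(((-4702248 + 1/1038574)*(1/151394))) = 367/((-4883632514351/1038574*1/151394)) = 367/(-4883632514351/157233872156) = 367*(-157233872156/4883632514351) = -57704831081252/4883632514351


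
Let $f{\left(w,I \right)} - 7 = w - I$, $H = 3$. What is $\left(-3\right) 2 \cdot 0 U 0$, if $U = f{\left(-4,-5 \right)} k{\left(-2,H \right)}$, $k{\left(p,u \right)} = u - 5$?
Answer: $0$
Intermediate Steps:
$k{\left(p,u \right)} = -5 + u$
$f{\left(w,I \right)} = 7 + w - I$ ($f{\left(w,I \right)} = 7 - \left(I - w\right) = 7 + w - I$)
$U = -16$ ($U = \left(7 - 4 - -5\right) \left(-5 + 3\right) = \left(7 - 4 + 5\right) \left(-2\right) = 8 \left(-2\right) = -16$)
$\left(-3\right) 2 \cdot 0 U 0 = \left(-3\right) 2 \cdot 0 \left(-16\right) 0 = \left(-6\right) 0 \left(-16\right) 0 = 0 \left(-16\right) 0 = 0 \cdot 0 = 0$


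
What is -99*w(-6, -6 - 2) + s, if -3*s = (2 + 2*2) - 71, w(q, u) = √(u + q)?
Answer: 65/3 - 99*I*√14 ≈ 21.667 - 370.42*I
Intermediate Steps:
w(q, u) = √(q + u)
s = 65/3 (s = -((2 + 2*2) - 71)/3 = -((2 + 4) - 71)/3 = -(6 - 71)/3 = -⅓*(-65) = 65/3 ≈ 21.667)
-99*w(-6, -6 - 2) + s = -99*√(-6 + (-6 - 2)) + 65/3 = -99*√(-6 - 8) + 65/3 = -99*I*√14 + 65/3 = 65/3 - 99*I*√14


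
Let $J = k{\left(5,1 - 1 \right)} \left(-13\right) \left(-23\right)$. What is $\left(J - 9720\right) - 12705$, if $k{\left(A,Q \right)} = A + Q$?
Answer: $-20930$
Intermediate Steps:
$J = 1495$ ($J = \left(5 + \left(1 - 1\right)\right) \left(-13\right) \left(-23\right) = \left(5 + 0\right) \left(-13\right) \left(-23\right) = 5 \left(-13\right) \left(-23\right) = \left(-65\right) \left(-23\right) = 1495$)
$\left(J - 9720\right) - 12705 = \left(1495 - 9720\right) - 12705 = -8225 - 12705 = -20930$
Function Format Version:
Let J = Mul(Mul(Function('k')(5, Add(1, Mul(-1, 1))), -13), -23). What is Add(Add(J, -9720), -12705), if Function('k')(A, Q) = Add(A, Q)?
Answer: -20930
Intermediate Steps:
J = 1495 (J = Mul(Mul(Add(5, Add(1, Mul(-1, 1))), -13), -23) = Mul(Mul(Add(5, Add(1, -1)), -13), -23) = Mul(Mul(Add(5, 0), -13), -23) = Mul(Mul(5, -13), -23) = Mul(-65, -23) = 1495)
Add(Add(J, -9720), -12705) = Add(Add(1495, -9720), -12705) = Add(-8225, -12705) = -20930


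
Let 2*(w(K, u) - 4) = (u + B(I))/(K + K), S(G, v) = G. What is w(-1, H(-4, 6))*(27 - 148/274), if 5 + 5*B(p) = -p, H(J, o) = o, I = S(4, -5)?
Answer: 42775/548 ≈ 78.057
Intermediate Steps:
I = 4
B(p) = -1 - p/5 (B(p) = -1 + (-p)/5 = -1 - p/5)
w(K, u) = 4 + (-9/5 + u)/(4*K) (w(K, u) = 4 + ((u + (-1 - ⅕*4))/(K + K))/2 = 4 + ((u + (-1 - ⅘))/((2*K)))/2 = 4 + ((u - 9/5)*(1/(2*K)))/2 = 4 + ((-9/5 + u)*(1/(2*K)))/2 = 4 + ((-9/5 + u)/(2*K))/2 = 4 + (-9/5 + u)/(4*K))
w(-1, H(-4, 6))*(27 - 148/274) = ((1/20)*(-9 + 5*6 + 80*(-1))/(-1))*(27 - 148/274) = ((1/20)*(-1)*(-9 + 30 - 80))*(27 - 148*1/274) = ((1/20)*(-1)*(-59))*(27 - 74/137) = (59/20)*(3625/137) = 42775/548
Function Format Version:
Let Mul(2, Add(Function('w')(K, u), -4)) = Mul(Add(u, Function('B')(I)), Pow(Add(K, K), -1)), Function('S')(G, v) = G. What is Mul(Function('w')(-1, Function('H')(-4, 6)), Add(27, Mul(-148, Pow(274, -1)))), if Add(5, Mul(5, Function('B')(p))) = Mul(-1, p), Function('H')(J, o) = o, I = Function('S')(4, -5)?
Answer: Rational(42775, 548) ≈ 78.057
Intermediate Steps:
I = 4
Function('B')(p) = Add(-1, Mul(Rational(-1, 5), p)) (Function('B')(p) = Add(-1, Mul(Rational(1, 5), Mul(-1, p))) = Add(-1, Mul(Rational(-1, 5), p)))
Function('w')(K, u) = Add(4, Mul(Rational(1, 4), Pow(K, -1), Add(Rational(-9, 5), u))) (Function('w')(K, u) = Add(4, Mul(Rational(1, 2), Mul(Add(u, Add(-1, Mul(Rational(-1, 5), 4))), Pow(Add(K, K), -1)))) = Add(4, Mul(Rational(1, 2), Mul(Add(u, Add(-1, Rational(-4, 5))), Pow(Mul(2, K), -1)))) = Add(4, Mul(Rational(1, 2), Mul(Add(u, Rational(-9, 5)), Mul(Rational(1, 2), Pow(K, -1))))) = Add(4, Mul(Rational(1, 2), Mul(Add(Rational(-9, 5), u), Mul(Rational(1, 2), Pow(K, -1))))) = Add(4, Mul(Rational(1, 2), Mul(Rational(1, 2), Pow(K, -1), Add(Rational(-9, 5), u)))) = Add(4, Mul(Rational(1, 4), Pow(K, -1), Add(Rational(-9, 5), u))))
Mul(Function('w')(-1, Function('H')(-4, 6)), Add(27, Mul(-148, Pow(274, -1)))) = Mul(Mul(Rational(1, 20), Pow(-1, -1), Add(-9, Mul(5, 6), Mul(80, -1))), Add(27, Mul(-148, Pow(274, -1)))) = Mul(Mul(Rational(1, 20), -1, Add(-9, 30, -80)), Add(27, Mul(-148, Rational(1, 274)))) = Mul(Mul(Rational(1, 20), -1, -59), Add(27, Rational(-74, 137))) = Mul(Rational(59, 20), Rational(3625, 137)) = Rational(42775, 548)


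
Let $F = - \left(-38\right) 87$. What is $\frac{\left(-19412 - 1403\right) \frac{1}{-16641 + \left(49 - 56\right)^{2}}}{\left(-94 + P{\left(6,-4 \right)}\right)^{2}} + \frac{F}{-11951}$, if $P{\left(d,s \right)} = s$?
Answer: $- \frac{1630219541}{5895934016} \approx -0.2765$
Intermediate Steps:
$F = 3306$ ($F = \left(-1\right) \left(-3306\right) = 3306$)
$\frac{\left(-19412 - 1403\right) \frac{1}{-16641 + \left(49 - 56\right)^{2}}}{\left(-94 + P{\left(6,-4 \right)}\right)^{2}} + \frac{F}{-11951} = \frac{\left(-19412 - 1403\right) \frac{1}{-16641 + \left(49 - 56\right)^{2}}}{\left(-94 - 4\right)^{2}} + \frac{3306}{-11951} = \frac{\left(-20815\right) \frac{1}{-16641 + \left(-7\right)^{2}}}{\left(-98\right)^{2}} + 3306 \left(- \frac{1}{11951}\right) = \frac{\left(-20815\right) \frac{1}{-16641 + 49}}{9604} - \frac{174}{629} = - \frac{20815}{-16592} \cdot \frac{1}{9604} - \frac{174}{629} = \left(-20815\right) \left(- \frac{1}{16592}\right) \frac{1}{9604} - \frac{174}{629} = \frac{20815}{16592} \cdot \frac{1}{9604} - \frac{174}{629} = \frac{20815}{159349568} - \frac{174}{629} = - \frac{1630219541}{5895934016}$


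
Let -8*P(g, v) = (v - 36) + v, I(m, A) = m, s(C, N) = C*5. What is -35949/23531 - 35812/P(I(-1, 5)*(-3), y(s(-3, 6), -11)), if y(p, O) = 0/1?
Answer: -1685707885/211779 ≈ -7959.8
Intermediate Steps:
s(C, N) = 5*C
y(p, O) = 0 (y(p, O) = 0*1 = 0)
P(g, v) = 9/2 - v/4 (P(g, v) = -((v - 36) + v)/8 = -((-36 + v) + v)/8 = -(-36 + 2*v)/8 = 9/2 - v/4)
-35949/23531 - 35812/P(I(-1, 5)*(-3), y(s(-3, 6), -11)) = -35949/23531 - 35812/(9/2 - ¼*0) = -35949*1/23531 - 35812/(9/2 + 0) = -35949/23531 - 35812/9/2 = -35949/23531 - 35812*2/9 = -35949/23531 - 71624/9 = -1685707885/211779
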